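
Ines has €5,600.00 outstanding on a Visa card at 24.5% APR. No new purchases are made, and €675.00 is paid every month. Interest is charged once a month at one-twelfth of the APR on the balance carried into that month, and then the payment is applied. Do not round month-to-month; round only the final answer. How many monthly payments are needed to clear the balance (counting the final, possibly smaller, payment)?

Monthly rate r = 24.5%/12 = 2.04167% = 0.0204167.
Recurrence: B ← B·(1+r) − €675.00.
Month 1: interest €114.33; balance after payment €5,039.33.
Month 2: interest €102.89; balance after payment €4,467.22.
Closed form: n = −ln(1 − rB₀/P)/ln(1+r) = −ln(0.83062)/ln(1.02042) ≈ 9.182, so the balance reaches zero during payment 10.

10 months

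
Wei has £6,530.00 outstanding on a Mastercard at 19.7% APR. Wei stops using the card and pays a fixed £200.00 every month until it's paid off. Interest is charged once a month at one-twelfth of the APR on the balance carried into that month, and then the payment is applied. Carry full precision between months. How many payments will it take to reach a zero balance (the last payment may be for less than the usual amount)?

48 months

Monthly rate r = 19.7%/12 = 1.64167% = 0.0164167.
Recurrence: B ← B·(1+r) − £200.00.
Month 1: interest £107.20; balance after payment £6,437.20.
Month 2: interest £105.68; balance after payment £6,342.88.
Closed form: n = −ln(1 − rB₀/P)/ln(1+r) = −ln(0.464)/ln(1.01642) ≈ 47.157, so the balance reaches zero during payment 48.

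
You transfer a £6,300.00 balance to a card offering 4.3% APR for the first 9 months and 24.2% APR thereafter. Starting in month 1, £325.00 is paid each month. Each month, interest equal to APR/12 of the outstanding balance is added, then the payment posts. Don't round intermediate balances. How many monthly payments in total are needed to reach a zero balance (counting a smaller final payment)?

Promo months 1–9 at r₀ = 4.3%/12 = 0.00358333; months 10+ at r₁ = 24.2%/12 = 0.0201667.
After month 9: iterate B ← B·(1+r₀) − £325.00 for 9 months → £3,538.83.
Then at r₁ with £325.00/mo: n₂ = −ln(1 − r₁·B/P)/ln(1+r₁) ≈ 12.42 → 13 more payments.

22 months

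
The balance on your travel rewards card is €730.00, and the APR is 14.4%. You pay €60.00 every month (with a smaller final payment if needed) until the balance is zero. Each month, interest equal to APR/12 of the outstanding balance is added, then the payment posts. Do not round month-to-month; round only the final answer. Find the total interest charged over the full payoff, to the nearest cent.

Monthly rate r = 14.4%/12 = 1.2% = 0.012.
Payoff takes n = ⌈−ln(1 − rB₀/P)/ln(1+r)⌉ = ⌈13.231⌉ = 14 payments; the last is €13.91.
Total paid = 13·€60.00 + €13.91 = €793.91.
Total interest = total paid − principal = €793.91 − €730.00 = €63.91.

€63.91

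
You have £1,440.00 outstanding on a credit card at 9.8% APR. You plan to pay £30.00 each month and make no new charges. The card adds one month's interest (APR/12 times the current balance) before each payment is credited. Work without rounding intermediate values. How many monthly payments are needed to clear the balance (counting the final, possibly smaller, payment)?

Monthly rate r = 9.8%/12 = 0.816667% = 0.00816667.
Recurrence: B ← B·(1+r) − £30.00.
Month 1: interest £11.76; balance after payment £1,421.76.
Month 2: interest £11.61; balance after payment £1,403.37.
Closed form: n = −ln(1 − rB₀/P)/ln(1+r) = −ln(0.608)/ln(1.00817) ≈ 61.177, so the balance reaches zero during payment 62.

62 months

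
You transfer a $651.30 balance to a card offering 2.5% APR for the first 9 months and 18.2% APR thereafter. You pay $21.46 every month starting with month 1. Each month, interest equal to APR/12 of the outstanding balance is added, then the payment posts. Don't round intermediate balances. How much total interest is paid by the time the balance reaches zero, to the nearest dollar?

$116

Promo months 1–9 at r₀ = 2.5%/12 = 0.00208333; months 10+ at r₁ = 18.2%/12 = 0.0151667.
After month 9: iterate B ← B·(1+r₀) − $21.46 for 9 months → $468.86.
Then at r₁ with $21.46/mo: n₂ = −ln(1 − r₁·B/P)/ln(1+r₁) ≈ 26.74 → 27 more payments.
Total paid = 35·$21.46 + $15.91 = $767.01; interest = $767.01 − $651.30 = $115.71.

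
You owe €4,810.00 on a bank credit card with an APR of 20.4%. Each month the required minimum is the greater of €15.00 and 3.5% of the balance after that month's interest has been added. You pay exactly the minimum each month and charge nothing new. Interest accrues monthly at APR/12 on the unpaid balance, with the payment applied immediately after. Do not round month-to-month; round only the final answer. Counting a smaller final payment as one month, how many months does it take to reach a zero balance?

Monthly rate r = 20.4%/12 = 1.7% = 0.017.
While 3.5% of the post-interest balance exceeds €15.00, each month B ← (B·(1+r))·(1 − 0.035), i.e. B shrinks by the factor (1+r)·0.965 = 0.9814.
This holds for months 1–130. Entering month 131 the balance is €419.20; 3.5% of the post-interest balance is now below €15.00, so the flat €15.00 minimum applies from here.
From month 131 a fixed €15.00 at rate r clears €419.20 in 39 more payments. Total: 130 + 39 = 169 months.

169 months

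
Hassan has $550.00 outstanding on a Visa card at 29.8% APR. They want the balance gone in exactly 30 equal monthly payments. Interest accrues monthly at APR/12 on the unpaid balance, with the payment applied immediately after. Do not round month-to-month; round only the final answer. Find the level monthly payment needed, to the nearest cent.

$26.22

Monthly rate r = 29.8%/12 = 2.48333% = 0.0248333.
Level-payment amortization: P = B₀·r / (1 − (1+r)^(−n)) = 550.00·0.0248333 / (1 − 1.02483^(−30)).
Denominator 1 − (1+r)^(−30) = 0.520925869.
P = 13.6583 / 0.520925869 ≈ 26.22.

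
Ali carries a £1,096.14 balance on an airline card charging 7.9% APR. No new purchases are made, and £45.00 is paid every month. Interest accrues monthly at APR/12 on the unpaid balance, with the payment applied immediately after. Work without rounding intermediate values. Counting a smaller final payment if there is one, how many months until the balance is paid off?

Monthly rate r = 7.9%/12 = 0.658333% = 0.00658333.
Recurrence: B ← B·(1+r) − £45.00.
Month 1: interest £7.22; balance after payment £1,058.36.
Month 2: interest £6.97; balance after payment £1,020.32.
Closed form: n = −ln(1 − rB₀/P)/ln(1+r) = −ln(0.83964)/ln(1.00658) ≈ 26.637, so the balance reaches zero during payment 27.

27 payments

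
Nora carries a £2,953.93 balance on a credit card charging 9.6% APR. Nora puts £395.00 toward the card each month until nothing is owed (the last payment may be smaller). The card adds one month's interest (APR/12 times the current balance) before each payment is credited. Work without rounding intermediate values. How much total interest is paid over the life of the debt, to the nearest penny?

£104.52

Monthly rate r = 9.6%/12 = 0.8% = 0.008.
Payoff takes n = ⌈−ln(1 − rB₀/P)/ln(1+r)⌉ = ⌈7.742⌉ = 8 payments; the last is £293.45.
Total paid = 7·£395.00 + £293.45 = £3,058.45.
Total interest = total paid − principal = £3,058.45 − £2,953.93 = £104.52.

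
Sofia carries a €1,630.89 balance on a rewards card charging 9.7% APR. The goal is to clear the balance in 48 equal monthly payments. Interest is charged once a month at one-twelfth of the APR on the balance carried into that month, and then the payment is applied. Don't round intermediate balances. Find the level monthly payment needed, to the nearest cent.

€41.13

Monthly rate r = 9.7%/12 = 0.808333% = 0.00808333.
Level-payment amortization: P = B₀·r / (1 − (1+r)^(−n)) = 1630.89·0.00808333 / (1 − 1.00808^(−48)).
Denominator 1 − (1+r)^(−48) = 0.320528666.
P = 13.183 / 0.320528666 ≈ 41.13.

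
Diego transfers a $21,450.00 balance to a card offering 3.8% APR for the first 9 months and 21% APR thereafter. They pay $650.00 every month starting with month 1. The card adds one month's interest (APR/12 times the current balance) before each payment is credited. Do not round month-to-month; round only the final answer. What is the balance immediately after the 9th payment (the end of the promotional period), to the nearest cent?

Promo months 1–9 at r₀ = 3.8%/12 = 0.00316667; months 10+ at r₁ = 21%/12 = 0.0175.
After month 9: iterate B ← B·(1+r₀) − $650.00 for 9 months → $16,144.48.

$16,144.48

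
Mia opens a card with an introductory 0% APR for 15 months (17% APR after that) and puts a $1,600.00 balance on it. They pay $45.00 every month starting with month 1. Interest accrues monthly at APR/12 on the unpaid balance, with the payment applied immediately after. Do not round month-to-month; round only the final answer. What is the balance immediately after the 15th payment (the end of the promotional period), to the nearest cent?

Promo months 1–15 at r₀ = 0%/12 = 0; months 16+ at r₁ = 17%/12 = 0.0141667.
After month 15 (no interest yet): B = $1,600.00 − 15·$45.00 = $925.00.

$925.00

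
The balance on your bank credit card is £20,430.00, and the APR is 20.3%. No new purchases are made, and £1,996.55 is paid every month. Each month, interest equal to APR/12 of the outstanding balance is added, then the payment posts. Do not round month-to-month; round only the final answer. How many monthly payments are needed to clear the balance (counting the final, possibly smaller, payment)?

12 payments

Monthly rate r = 20.3%/12 = 1.69167% = 0.0169167.
Recurrence: B ← B·(1+r) − £1,996.55.
Month 1: interest £345.61; balance after payment £18,779.06.
Month 2: interest £317.68; balance after payment £17,100.19.
Closed form: n = −ln(1 − rB₀/P)/ln(1+r) = −ln(0.8269)/ln(1.01692) ≈ 11.331, so the balance reaches zero during payment 12.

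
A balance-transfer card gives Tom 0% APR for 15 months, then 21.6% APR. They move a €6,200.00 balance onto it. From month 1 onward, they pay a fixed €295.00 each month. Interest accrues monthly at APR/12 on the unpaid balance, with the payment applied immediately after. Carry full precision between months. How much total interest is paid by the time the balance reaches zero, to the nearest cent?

Promo months 1–15 at r₀ = 0%/12 = 0; months 16+ at r₁ = 21.6%/12 = 0.018.
After month 15 (no interest yet): B = €6,200.00 − 15·€295.00 = €1,775.00.
Then at r₁ with €295.00/mo: n₂ = −ln(1 − r₁·B/P)/ln(1+r₁) ≈ 6.43 → 7 more payments.
Total paid = 21·€295.00 + €126.18 = €6,321.18; interest = €6,321.18 − €6,200.00 = €121.18.

€121.18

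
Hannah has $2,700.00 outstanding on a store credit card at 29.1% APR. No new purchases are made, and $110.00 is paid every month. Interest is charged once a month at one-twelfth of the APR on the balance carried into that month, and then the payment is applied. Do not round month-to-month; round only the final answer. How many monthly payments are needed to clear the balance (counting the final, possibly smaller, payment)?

Monthly rate r = 29.1%/12 = 2.425% = 0.02425.
Recurrence: B ← B·(1+r) − $110.00.
Month 1: interest $65.48; balance after payment $2,655.47.
Month 2: interest $64.40; balance after payment $2,609.87.
Closed form: n = −ln(1 − rB₀/P)/ln(1+r) = −ln(0.40477)/ln(1.02425) ≈ 37.746, so the balance reaches zero during payment 38.

38 payments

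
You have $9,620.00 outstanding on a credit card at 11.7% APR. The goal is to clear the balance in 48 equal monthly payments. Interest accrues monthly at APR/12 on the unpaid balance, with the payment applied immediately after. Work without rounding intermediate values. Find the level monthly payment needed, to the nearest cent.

$251.92

Monthly rate r = 11.7%/12 = 0.975% = 0.00975.
Level-payment amortization: P = B₀·r / (1 − (1+r)^(−n)) = 9620.00·0.00975 / (1 − 1.00975^(−48)).
Denominator 1 − (1+r)^(−48) = 0.372325289.
P = 93.795 / 0.372325289 ≈ 251.92.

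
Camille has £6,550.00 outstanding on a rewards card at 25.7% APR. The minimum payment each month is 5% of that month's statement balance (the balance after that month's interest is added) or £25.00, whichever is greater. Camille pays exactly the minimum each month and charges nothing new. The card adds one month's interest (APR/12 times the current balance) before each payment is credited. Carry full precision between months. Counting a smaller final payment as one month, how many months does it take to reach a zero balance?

Monthly rate r = 25.7%/12 = 2.14167% = 0.0214167.
While 5% of the post-interest balance exceeds £25.00, each month B ← (B·(1+r))·(1 − 0.05), i.e. B shrinks by the factor (1+r)·0.95 = 0.97035.
This holds for months 1–87. Entering month 88 the balance is £477.37; 5% of the post-interest balance is now below £25.00, so the flat £25.00 minimum applies from here.
From month 88 a fixed £25.00 at rate r clears £477.37 in 25 more payments. Total: 87 + 25 = 112 months.

112 months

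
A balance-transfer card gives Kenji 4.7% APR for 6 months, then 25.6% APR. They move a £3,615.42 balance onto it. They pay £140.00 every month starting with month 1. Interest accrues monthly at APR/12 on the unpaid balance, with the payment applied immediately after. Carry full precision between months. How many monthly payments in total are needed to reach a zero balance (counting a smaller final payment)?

Promo months 1–6 at r₀ = 4.7%/12 = 0.00391667; months 7+ at r₁ = 25.6%/12 = 0.0213333.
After month 6: iterate B ← B·(1+r₀) − £140.00 for 6 months → £2,852.95.
Then at r₁ with £140.00/mo: n₂ = −ln(1 − r₁·B/P)/ln(1+r₁) ≈ 27.02 → 28 more payments.

34 payments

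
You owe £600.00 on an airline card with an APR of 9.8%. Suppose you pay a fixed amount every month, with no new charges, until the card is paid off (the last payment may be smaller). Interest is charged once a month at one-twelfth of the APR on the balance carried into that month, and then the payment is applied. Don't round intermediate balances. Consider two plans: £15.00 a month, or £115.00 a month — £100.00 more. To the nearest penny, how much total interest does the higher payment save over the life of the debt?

£113.67

Monthly rate r = 9.8%/12 = 0.816667% = 0.00816667.
At £15.00/mo: n = ⌈−ln(1 − rB₀/P)/ln(1+r)⌉ = 49 payments (last £9.43); total interest = total paid − £600.00 = £129.43.
At £115.00/mo: 6 payments (last £40.76); total interest £15.76.
Interest saved = £129.43 − £15.76 = £113.67.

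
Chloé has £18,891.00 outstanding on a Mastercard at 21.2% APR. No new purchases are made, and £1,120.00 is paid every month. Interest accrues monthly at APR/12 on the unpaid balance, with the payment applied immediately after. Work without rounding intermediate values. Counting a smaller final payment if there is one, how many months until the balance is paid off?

Monthly rate r = 21.2%/12 = 1.76667% = 0.0176667.
Recurrence: B ← B·(1+r) − £1,120.00.
Month 1: interest £333.74; balance after payment £18,104.74.
Month 2: interest £319.85; balance after payment £17,304.59.
Closed form: n = −ln(1 − rB₀/P)/ln(1+r) = −ln(0.70202)/ln(1.01767) ≈ 20.203, so the balance reaches zero during payment 21.

21 months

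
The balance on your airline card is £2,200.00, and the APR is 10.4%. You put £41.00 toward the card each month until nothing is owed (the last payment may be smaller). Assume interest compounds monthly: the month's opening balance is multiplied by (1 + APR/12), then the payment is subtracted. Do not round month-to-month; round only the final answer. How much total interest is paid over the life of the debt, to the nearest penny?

£772.25

Monthly rate r = 10.4%/12 = 0.866667% = 0.00866667.
Payoff takes n = ⌈−ln(1 − rB₀/P)/ln(1+r)⌉ = ⌈72.493⌉ = 73 payments; the last is £20.25.
Total paid = 72·£41.00 + £20.25 = £2,972.25.
Total interest = total paid − principal = £2,972.25 − £2,200.00 = £772.25.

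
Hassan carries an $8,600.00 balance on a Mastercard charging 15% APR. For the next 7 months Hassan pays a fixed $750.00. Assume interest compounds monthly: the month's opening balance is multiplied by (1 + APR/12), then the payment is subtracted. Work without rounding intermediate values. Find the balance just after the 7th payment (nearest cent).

$3,930.29

Monthly rate r = 15%/12 = 1.25% = 0.0125.
Each month: B ← B·(1+r) − $750.00.
Month 1: interest $107.50; balance after payment $7,957.50.
Month 2: interest $99.47; balance after payment $7,306.97.
Month 3: interest $91.34; balance after payment $6,648.31.
Month 4: interest $83.10; balance after payment $5,981.41.
Month 5: interest $74.77; balance after payment $5,306.18.
Month 6: interest $66.33; balance after payment $4,622.50.
Month 7: interest $57.78; balance after payment $3,930.29.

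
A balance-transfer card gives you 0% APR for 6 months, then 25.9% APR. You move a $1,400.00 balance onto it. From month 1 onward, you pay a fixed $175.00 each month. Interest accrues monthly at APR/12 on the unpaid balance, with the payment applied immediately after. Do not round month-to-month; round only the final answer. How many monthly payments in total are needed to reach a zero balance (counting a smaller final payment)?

Promo months 1–6 at r₀ = 0%/12 = 0; months 7+ at r₁ = 25.9%/12 = 0.0215833.
After month 6 (no interest yet): B = $1,400.00 − 6·$175.00 = $350.00.
Then at r₁ with $175.00/mo: n₂ = −ln(1 − r₁·B/P)/ln(1+r₁) ≈ 2.07 → 3 more payments.

9 months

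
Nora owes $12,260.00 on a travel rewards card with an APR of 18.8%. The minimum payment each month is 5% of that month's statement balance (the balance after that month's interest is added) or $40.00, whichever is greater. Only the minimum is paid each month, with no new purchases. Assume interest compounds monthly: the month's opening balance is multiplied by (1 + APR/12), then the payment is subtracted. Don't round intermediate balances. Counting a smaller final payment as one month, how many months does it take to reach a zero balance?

101 months

Monthly rate r = 18.8%/12 = 1.56667% = 0.0156667.
While 5% of the post-interest balance exceeds $40.00, each month B ← (B·(1+r))·(1 − 0.05), i.e. B shrinks by the factor (1+r)·0.95 = 0.96488.
This holds for months 1–77. Entering month 78 the balance is $781.72; 5% of the post-interest balance is now below $40.00, so the flat $40.00 minimum applies from here.
From month 78 a fixed $40.00 at rate r clears $781.72 in 24 more payments. Total: 77 + 24 = 101 months.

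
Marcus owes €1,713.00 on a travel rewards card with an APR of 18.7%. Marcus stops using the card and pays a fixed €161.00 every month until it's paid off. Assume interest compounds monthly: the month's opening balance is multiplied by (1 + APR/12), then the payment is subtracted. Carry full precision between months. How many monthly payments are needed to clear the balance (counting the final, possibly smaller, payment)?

Monthly rate r = 18.7%/12 = 1.55833% = 0.0155833.
Recurrence: B ← B·(1+r) − €161.00.
Month 1: interest €26.69; balance after payment €1,578.69.
Month 2: interest €24.60; balance after payment €1,442.30.
Closed form: n = −ln(1 − rB₀/P)/ln(1+r) = −ln(0.8342)/ln(1.01558) ≈ 11.724, so the balance reaches zero during payment 12.

12 payments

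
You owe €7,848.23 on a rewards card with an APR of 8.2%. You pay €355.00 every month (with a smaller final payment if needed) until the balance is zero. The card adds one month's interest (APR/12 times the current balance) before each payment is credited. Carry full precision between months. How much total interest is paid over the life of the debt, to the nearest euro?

Monthly rate r = 8.2%/12 = 0.683333% = 0.00683333.
Payoff takes n = ⌈−ln(1 − rB₀/P)/ln(1+r)⌉ = ⌈24.049⌉ = 25 payments; the last is €17.54.
Total paid = 24·€355.00 + €17.54 = €8,537.54.
Total interest = total paid − principal = €8,537.54 − €7,848.23 = €689.31.

€689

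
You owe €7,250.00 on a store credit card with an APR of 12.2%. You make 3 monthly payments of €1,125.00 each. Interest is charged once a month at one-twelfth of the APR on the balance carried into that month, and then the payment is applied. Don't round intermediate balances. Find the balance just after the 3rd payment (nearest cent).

€4,063.95

Monthly rate r = 12.2%/12 = 1.01667% = 0.0101667.
Each month: B ← B·(1+r) − €1,125.00.
Month 1: interest €73.71; balance after payment €6,198.71.
Month 2: interest €63.02; balance after payment €5,136.73.
Month 3: interest €52.22; balance after payment €4,063.95.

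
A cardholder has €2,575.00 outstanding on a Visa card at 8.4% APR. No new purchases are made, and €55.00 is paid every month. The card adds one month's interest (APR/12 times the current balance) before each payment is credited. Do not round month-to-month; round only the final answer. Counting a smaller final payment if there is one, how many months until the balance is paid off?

Monthly rate r = 8.4%/12 = 0.7% = 0.007.
Recurrence: B ← B·(1+r) − €55.00.
Month 1: interest €18.03; balance after payment €2,538.03.
Month 2: interest €17.77; balance after payment €2,500.79.
Closed form: n = −ln(1 − rB₀/P)/ln(1+r) = −ln(0.67227)/ln(1.007) ≈ 56.926, so the balance reaches zero during payment 57.

57 payments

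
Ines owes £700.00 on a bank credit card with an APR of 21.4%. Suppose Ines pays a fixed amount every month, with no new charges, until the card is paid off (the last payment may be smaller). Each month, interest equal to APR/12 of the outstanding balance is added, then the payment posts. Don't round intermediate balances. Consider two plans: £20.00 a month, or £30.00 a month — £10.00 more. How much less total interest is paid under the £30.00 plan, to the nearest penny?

Monthly rate r = 21.4%/12 = 1.78333% = 0.0178333.
At £20.00/mo: n = ⌈−ln(1 − rB₀/P)/ln(1+r)⌉ = 56 payments (last £7.30); total interest = total paid − £700.00 = £407.30.
At £30.00/mo: 31 payments (last £13.23); total interest £213.23.
Interest saved = £407.30 − £213.23 = £194.07.

£194.07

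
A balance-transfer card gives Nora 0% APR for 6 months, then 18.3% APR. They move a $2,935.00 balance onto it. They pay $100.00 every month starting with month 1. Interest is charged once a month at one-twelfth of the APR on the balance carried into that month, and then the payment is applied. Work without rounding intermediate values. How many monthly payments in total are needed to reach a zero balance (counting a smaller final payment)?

36 payments

Promo months 1–6 at r₀ = 0%/12 = 0; months 7+ at r₁ = 18.3%/12 = 0.01525.
After month 6 (no interest yet): B = $2,935.00 − 6·$100.00 = $2,335.00.
Then at r₁ with $100.00/mo: n₂ = −ln(1 − r₁·B/P)/ln(1+r₁) ≈ 29.08 → 30 more payments.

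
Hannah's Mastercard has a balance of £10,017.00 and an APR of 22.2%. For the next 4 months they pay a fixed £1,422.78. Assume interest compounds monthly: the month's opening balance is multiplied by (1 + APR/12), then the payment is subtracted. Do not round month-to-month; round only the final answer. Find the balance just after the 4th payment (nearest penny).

Monthly rate r = 22.2%/12 = 1.85% = 0.0185.
Each month: B ← B·(1+r) − £1,422.78.
Month 1: interest £185.31; balance after payment £8,779.53.
Month 2: interest £162.42; balance after payment £7,519.18.
Month 3: interest £139.10; balance after payment £6,235.50.
Month 4: interest £115.36; balance after payment £4,928.08.

£4,928.08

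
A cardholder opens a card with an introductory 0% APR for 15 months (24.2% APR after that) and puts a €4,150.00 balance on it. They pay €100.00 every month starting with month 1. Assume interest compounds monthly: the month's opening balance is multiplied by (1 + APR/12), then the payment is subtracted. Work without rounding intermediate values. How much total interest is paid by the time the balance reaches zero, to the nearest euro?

€1,179

Promo months 1–15 at r₀ = 0%/12 = 0; months 16+ at r₁ = 24.2%/12 = 0.0201667.
After month 15 (no interest yet): B = €4,150.00 − 15·€100.00 = €2,650.00.
Then at r₁ with €100.00/mo: n₂ = −ln(1 − r₁·B/P)/ln(1+r₁) ≈ 38.29 → 39 more payments.
Total paid = 53·€100.00 + €29.03 = €5,329.03; interest = €5,329.03 − €4,150.00 = €1,179.03.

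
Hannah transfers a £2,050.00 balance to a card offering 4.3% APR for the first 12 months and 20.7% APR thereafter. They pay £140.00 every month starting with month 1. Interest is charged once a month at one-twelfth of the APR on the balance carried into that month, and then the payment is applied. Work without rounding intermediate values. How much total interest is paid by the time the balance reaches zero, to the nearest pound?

Promo months 1–12 at r₀ = 4.3%/12 = 0.00358333; months 13+ at r₁ = 20.7%/12 = 0.01725.
After month 12: iterate B ← B·(1+r₀) − £140.00 for 12 months → £426.40.
Then at r₁ with £140.00/mo: n₂ = −ln(1 − r₁·B/P)/ln(1+r₁) ≈ 3.16 → 4 more payments.
Total paid = 15·£140.00 + £21.93 = £2,121.93; interest = £2,121.93 − £2,050.00 = £71.93.

£72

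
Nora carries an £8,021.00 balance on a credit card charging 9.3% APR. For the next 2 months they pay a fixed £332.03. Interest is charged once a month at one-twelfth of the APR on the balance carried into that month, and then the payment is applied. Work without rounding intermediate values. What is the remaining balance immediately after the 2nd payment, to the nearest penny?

Monthly rate r = 9.3%/12 = 0.775% = 0.00775.
Each month: B ← B·(1+r) − £332.03.
Month 1: interest £62.16; balance after payment £7,751.13.
Month 2: interest £60.07; balance after payment £7,479.17.

£7,479.17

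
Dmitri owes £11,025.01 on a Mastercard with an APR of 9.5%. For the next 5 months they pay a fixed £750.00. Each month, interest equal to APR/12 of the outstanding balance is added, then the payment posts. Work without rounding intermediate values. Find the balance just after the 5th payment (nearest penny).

Monthly rate r = 9.5%/12 = 0.791667% = 0.00791667.
Each month: B ← B·(1+r) − £750.00.
Month 1: interest £87.28; balance after payment £10,362.29.
Month 2: interest £82.03; balance after payment £9,694.33.
Month 3: interest £76.75; balance after payment £9,021.07.
Month 4: interest £71.42; balance after payment £8,342.49.
Month 5: interest £66.04; balance after payment £7,658.53.

£7,658.53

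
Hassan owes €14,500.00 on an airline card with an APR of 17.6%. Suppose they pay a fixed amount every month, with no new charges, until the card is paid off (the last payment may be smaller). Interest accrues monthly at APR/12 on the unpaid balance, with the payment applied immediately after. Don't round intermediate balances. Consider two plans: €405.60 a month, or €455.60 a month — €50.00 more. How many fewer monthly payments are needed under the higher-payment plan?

8 fewer payments

Monthly rate r = 17.6%/12 = 1.46667% = 0.0146667.
At €405.60/mo: n = ⌈−ln(1 − rB₀/P)/ln(1+r)⌉ = 52 payments (last €12.77); total interest = total paid − €14,500.00 = €6,198.37.
At €455.60/mo: 44 payments (last €86.30); total interest €5,177.10.
Payments saved = 52 − 44 = 8.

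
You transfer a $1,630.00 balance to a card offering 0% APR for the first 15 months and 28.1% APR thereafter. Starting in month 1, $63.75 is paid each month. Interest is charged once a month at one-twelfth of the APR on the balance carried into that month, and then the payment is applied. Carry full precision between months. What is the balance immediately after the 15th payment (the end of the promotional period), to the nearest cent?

Promo months 1–15 at r₀ = 0%/12 = 0; months 16+ at r₁ = 28.1%/12 = 0.0234167.
After month 15 (no interest yet): B = $1,630.00 − 15·$63.75 = $673.75.

$673.75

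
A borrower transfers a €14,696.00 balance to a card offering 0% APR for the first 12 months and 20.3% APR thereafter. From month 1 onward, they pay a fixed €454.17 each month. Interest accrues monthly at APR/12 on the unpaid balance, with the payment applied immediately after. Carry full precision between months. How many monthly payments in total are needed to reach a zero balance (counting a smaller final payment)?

38 months

Promo months 1–12 at r₀ = 0%/12 = 0; months 13+ at r₁ = 20.3%/12 = 0.0169167.
After month 12 (no interest yet): B = €14,696.00 − 12·€454.17 = €9,245.96.
Then at r₁ with €454.17/mo: n₂ = −ln(1 − r₁·B/P)/ln(1+r₁) ≈ 25.17 → 26 more payments.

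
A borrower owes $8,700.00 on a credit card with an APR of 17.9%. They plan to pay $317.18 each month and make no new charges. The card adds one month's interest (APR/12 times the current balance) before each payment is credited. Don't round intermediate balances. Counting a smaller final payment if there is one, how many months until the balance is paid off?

36 payments

Monthly rate r = 17.9%/12 = 1.49167% = 0.0149167.
Recurrence: B ← B·(1+r) − $317.18.
Month 1: interest $129.77; balance after payment $8,512.59.
Month 2: interest $126.98; balance after payment $8,322.39.
Closed form: n = −ln(1 − rB₀/P)/ln(1+r) = −ln(0.59085)/ln(1.01492) ≈ 35.538, so the balance reaches zero during payment 36.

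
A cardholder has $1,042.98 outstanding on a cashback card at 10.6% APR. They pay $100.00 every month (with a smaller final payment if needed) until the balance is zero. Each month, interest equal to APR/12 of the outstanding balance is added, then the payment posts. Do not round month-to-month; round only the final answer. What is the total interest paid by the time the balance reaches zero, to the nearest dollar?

Monthly rate r = 10.6%/12 = 0.883333% = 0.00883333.
Payoff takes n = ⌈−ln(1 − rB₀/P)/ln(1+r)⌉ = ⌈10.990⌉ = 11 payments; the last is $99.03.
Total paid = 10·$100.00 + $99.03 = $1,099.03.
Total interest = total paid − principal = $1,099.03 − $1,042.98 = $56.05.

$56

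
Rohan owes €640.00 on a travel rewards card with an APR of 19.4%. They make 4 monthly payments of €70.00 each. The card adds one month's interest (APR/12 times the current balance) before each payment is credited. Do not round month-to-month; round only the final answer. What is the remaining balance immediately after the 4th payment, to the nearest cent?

Monthly rate r = 19.4%/12 = 1.61667% = 0.0161667.
Each month: B ← B·(1+r) − €70.00.
Month 1: interest €10.35; balance after payment €580.35.
Month 2: interest €9.38; balance after payment €519.73.
Month 3: interest €8.40; balance after payment €458.13.
Month 4: interest €7.41; balance after payment €395.54.

€395.54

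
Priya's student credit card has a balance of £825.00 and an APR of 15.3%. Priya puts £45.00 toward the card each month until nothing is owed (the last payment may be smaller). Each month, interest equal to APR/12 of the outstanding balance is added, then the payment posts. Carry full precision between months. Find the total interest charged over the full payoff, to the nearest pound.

£121

Monthly rate r = 15.3%/12 = 1.275% = 0.01275.
Payoff takes n = ⌈−ln(1 − rB₀/P)/ln(1+r)⌉ = ⌈21.015⌉ = 22 payments; the last is £0.68.
Total paid = 21·£45.00 + £0.68 = £945.68.
Total interest = total paid − principal = £945.68 − £825.00 = £120.68.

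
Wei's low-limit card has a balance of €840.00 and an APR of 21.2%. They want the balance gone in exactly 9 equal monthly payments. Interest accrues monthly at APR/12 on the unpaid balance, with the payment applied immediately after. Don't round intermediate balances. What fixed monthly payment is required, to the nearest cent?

Monthly rate r = 21.2%/12 = 1.76667% = 0.0176667.
Level-payment amortization: P = B₀·r / (1 − (1+r)^(−n)) = 840.00·0.0176667 / (1 − 1.01767^(−9)).
Denominator 1 − (1+r)^(−9) = 0.145818711.
P = 14.84 / 0.145818711 ≈ 101.77.

€101.77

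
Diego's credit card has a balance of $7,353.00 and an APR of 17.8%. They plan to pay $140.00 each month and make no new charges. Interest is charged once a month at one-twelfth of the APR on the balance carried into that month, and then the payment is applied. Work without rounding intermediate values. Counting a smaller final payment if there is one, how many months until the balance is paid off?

103 payments

Monthly rate r = 17.8%/12 = 1.48333% = 0.0148333.
Recurrence: B ← B·(1+r) − $140.00.
Month 1: interest $109.07; balance after payment $7,322.07.
Month 2: interest $108.61; balance after payment $7,290.68.
Closed form: n = −ln(1 − rB₀/P)/ln(1+r) = −ln(0.22093)/ln(1.01483) ≈ 102.544, so the balance reaches zero during payment 103.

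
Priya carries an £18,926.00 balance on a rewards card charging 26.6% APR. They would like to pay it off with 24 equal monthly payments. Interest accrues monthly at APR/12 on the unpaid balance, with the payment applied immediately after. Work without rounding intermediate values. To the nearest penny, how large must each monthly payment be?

Monthly rate r = 26.6%/12 = 2.21667% = 0.0221667.
Level-payment amortization: P = B₀·r / (1 − (1+r)^(−n)) = 18926.00·0.0221667 / (1 − 1.02217^(−24)).
Denominator 1 − (1+r)^(−24) = 0.4091478.
P = 419.526 / 0.4091478 ≈ 1025.37.

£1,025.37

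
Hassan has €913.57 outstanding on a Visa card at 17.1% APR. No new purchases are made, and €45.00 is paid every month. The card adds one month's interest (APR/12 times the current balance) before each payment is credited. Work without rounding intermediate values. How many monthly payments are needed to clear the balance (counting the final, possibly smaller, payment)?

Monthly rate r = 17.1%/12 = 1.425% = 0.01425.
Recurrence: B ← B·(1+r) − €45.00.
Month 1: interest €13.02; balance after payment €881.59.
Month 2: interest €12.56; balance after payment €849.15.
Closed form: n = −ln(1 − rB₀/P)/ln(1+r) = −ln(0.7107)/ln(1.01425) ≈ 24.135, so the balance reaches zero during payment 25.

25 payments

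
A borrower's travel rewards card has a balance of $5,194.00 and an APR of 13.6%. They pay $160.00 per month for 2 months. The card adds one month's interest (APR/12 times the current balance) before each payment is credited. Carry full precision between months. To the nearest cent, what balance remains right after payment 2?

$4,990.58

Monthly rate r = 13.6%/12 = 1.13333% = 0.0113333.
Each month: B ← B·(1+r) − $160.00.
Month 1: interest $58.87; balance after payment $5,092.87.
Month 2: interest $57.72; balance after payment $4,990.58.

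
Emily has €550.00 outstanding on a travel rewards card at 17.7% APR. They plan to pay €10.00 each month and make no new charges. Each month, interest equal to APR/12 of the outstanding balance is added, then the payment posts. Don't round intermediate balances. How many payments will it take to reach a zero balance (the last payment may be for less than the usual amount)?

114 months

Monthly rate r = 17.7%/12 = 1.475% = 0.01475.
Recurrence: B ← B·(1+r) − €10.00.
Month 1: interest €8.11; balance after payment €548.11.
Month 2: interest €8.08; balance after payment €546.20.
Closed form: n = −ln(1 − rB₀/P)/ln(1+r) = −ln(0.18875)/ln(1.01475) ≈ 113.871, so the balance reaches zero during payment 114.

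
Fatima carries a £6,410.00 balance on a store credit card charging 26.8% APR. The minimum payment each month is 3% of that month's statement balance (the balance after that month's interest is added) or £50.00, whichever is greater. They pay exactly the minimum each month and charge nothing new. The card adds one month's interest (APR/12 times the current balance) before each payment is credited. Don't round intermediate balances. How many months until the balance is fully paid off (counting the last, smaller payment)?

Monthly rate r = 26.8%/12 = 2.23333% = 0.0223333.
While 3% of the post-interest balance exceeds £50.00, each month B ← (B·(1+r))·(1 − 0.03), i.e. B shrinks by the factor (1+r)·0.97 = 0.99166.
This holds for months 1–164. Entering month 165 the balance is £1,624.04; 3% of the post-interest balance is now below £50.00, so the flat £50.00 minimum applies from here.
From month 165 a fixed £50.00 at rate r clears £1,624.04 in 59 more payments. Total: 164 + 59 = 223 months.

223 months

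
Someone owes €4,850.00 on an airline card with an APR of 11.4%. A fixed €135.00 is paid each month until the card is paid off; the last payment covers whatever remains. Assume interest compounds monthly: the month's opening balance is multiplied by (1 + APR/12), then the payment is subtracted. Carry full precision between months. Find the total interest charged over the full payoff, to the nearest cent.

Monthly rate r = 11.4%/12 = 0.95% = 0.0095.
Payoff takes n = ⌈−ln(1 − rB₀/P)/ln(1+r)⌉ = ⌈44.154⌉ = 45 payments; the last is €20.85.
Total paid = 44·€135.00 + €20.85 = €5,960.85.
Total interest = total paid − principal = €5,960.85 − €4,850.00 = €1,110.85.

€1,110.85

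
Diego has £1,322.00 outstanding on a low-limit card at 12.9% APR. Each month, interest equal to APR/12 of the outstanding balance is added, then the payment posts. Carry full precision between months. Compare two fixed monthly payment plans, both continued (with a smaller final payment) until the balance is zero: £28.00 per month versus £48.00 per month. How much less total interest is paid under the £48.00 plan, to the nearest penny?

£278.92

Monthly rate r = 12.9%/12 = 1.075% = 0.01075.
At £28.00/mo: n = ⌈−ln(1 − rB₀/P)/ln(1+r)⌉ = 67 payments (last £6.98); total interest = total paid − £1,322.00 = £532.98.
At £48.00/mo: 33 payments (last £40.06); total interest £254.06.
Interest saved = £532.98 − £254.06 = £278.92.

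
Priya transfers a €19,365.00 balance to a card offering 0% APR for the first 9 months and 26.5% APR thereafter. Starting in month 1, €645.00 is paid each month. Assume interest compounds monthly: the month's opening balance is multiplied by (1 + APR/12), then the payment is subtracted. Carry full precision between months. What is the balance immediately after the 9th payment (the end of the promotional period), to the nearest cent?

€13,560.00

Promo months 1–9 at r₀ = 0%/12 = 0; months 10+ at r₁ = 26.5%/12 = 0.0220833.
After month 9 (no interest yet): B = €19,365.00 − 9·€645.00 = €13,560.00.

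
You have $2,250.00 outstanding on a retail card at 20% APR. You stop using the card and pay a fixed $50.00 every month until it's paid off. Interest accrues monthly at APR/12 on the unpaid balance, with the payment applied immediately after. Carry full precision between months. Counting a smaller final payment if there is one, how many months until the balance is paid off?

84 payments

Monthly rate r = 20%/12 = 1.66667% = 0.0166667.
Recurrence: B ← B·(1+r) − $50.00.
Month 1: interest $37.50; balance after payment $2,237.50.
Month 2: interest $37.29; balance after payment $2,224.79.
Closed form: n = −ln(1 − rB₀/P)/ln(1+r) = −ln(0.25)/ln(1.01667) ≈ 83.869, so the balance reaches zero during payment 84.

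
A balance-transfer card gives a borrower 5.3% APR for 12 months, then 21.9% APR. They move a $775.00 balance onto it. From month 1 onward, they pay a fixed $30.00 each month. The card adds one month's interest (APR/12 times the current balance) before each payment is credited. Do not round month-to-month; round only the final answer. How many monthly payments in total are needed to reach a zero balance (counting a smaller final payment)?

30 months

Promo months 1–12 at r₀ = 5.3%/12 = 0.00441667; months 13+ at r₁ = 21.9%/12 = 0.01825.
After month 12: iterate B ← B·(1+r₀) − $30.00 for 12 months → $448.21.
Then at r₁ with $30.00/mo: n₂ = −ln(1 − r₁·B/P)/ln(1+r₁) ≈ 17.60 → 18 more payments.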